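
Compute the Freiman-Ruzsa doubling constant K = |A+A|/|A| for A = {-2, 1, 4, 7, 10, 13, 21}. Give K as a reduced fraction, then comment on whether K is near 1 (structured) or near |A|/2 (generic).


|A| = 7.
Compute A + A by enumerating all 49 pairs.
A + A = {-4, -1, 2, 5, 8, 11, 14, 17, 19, 20, 22, 23, 25, 26, 28, 31, 34, 42}, so |A + A| = 18.
K = |A + A| / |A| = 18/7 (already in lowest terms) ≈ 2.5714.
Reference: AP of size 7 gives K = 13/7 ≈ 1.8571; a fully generic set of size 7 gives K ≈ 4.0000.

|A| = 7, |A + A| = 18, K = 18/7.


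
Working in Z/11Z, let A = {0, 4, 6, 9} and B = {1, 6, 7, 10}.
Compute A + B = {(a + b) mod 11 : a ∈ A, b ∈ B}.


Work in Z/11Z: reduce every sum a + b modulo 11.
Enumerate all 16 pairs:
a = 0: 0+1=1, 0+6=6, 0+7=7, 0+10=10
a = 4: 4+1=5, 4+6=10, 4+7=0, 4+10=3
a = 6: 6+1=7, 6+6=1, 6+7=2, 6+10=5
a = 9: 9+1=10, 9+6=4, 9+7=5, 9+10=8
Distinct residues collected: {0, 1, 2, 3, 4, 5, 6, 7, 8, 10}
|A + B| = 10 (out of 11 total residues).

A + B = {0, 1, 2, 3, 4, 5, 6, 7, 8, 10}


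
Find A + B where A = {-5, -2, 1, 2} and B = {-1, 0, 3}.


A + B = {a + b : a ∈ A, b ∈ B}.
Enumerate all |A|·|B| = 4·3 = 12 pairs (a, b) and collect distinct sums.
a = -5: -5+-1=-6, -5+0=-5, -5+3=-2
a = -2: -2+-1=-3, -2+0=-2, -2+3=1
a = 1: 1+-1=0, 1+0=1, 1+3=4
a = 2: 2+-1=1, 2+0=2, 2+3=5
Collecting distinct sums: A + B = {-6, -5, -3, -2, 0, 1, 2, 4, 5}
|A + B| = 9

A + B = {-6, -5, -3, -2, 0, 1, 2, 4, 5}


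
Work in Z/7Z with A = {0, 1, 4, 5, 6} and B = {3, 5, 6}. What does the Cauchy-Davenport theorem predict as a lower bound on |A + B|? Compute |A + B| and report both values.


Cauchy-Davenport: |A + B| ≥ min(p, |A| + |B| - 1) for A, B nonempty in Z/pZ.
|A| = 5, |B| = 3, p = 7.
CD lower bound = min(7, 5 + 3 - 1) = min(7, 7) = 7.
Compute A + B mod 7 directly:
a = 0: 0+3=3, 0+5=5, 0+6=6
a = 1: 1+3=4, 1+5=6, 1+6=0
a = 4: 4+3=0, 4+5=2, 4+6=3
a = 5: 5+3=1, 5+5=3, 5+6=4
a = 6: 6+3=2, 6+5=4, 6+6=5
A + B = {0, 1, 2, 3, 4, 5, 6}, so |A + B| = 7.
Verify: 7 ≥ 7? Yes ✓.

CD lower bound = 7, actual |A + B| = 7.


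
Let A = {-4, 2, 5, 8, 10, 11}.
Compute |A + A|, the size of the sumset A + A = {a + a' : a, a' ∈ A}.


A + A = {a + a' : a, a' ∈ A}; |A| = 6.
General bounds: 2|A| - 1 ≤ |A + A| ≤ |A|(|A|+1)/2, i.e. 11 ≤ |A + A| ≤ 21.
Lower bound 2|A|-1 is attained iff A is an arithmetic progression.
Enumerate sums a + a' for a ≤ a' (symmetric, so this suffices):
a = -4: -4+-4=-8, -4+2=-2, -4+5=1, -4+8=4, -4+10=6, -4+11=7
a = 2: 2+2=4, 2+5=7, 2+8=10, 2+10=12, 2+11=13
a = 5: 5+5=10, 5+8=13, 5+10=15, 5+11=16
a = 8: 8+8=16, 8+10=18, 8+11=19
a = 10: 10+10=20, 10+11=21
a = 11: 11+11=22
Distinct sums: {-8, -2, 1, 4, 6, 7, 10, 12, 13, 15, 16, 18, 19, 20, 21, 22}
|A + A| = 16

|A + A| = 16


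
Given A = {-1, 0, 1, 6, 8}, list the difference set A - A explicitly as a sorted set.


A - A = {a - a' : a, a' ∈ A}.
Compute a - a' for each ordered pair (a, a'):
a = -1: -1--1=0, -1-0=-1, -1-1=-2, -1-6=-7, -1-8=-9
a = 0: 0--1=1, 0-0=0, 0-1=-1, 0-6=-6, 0-8=-8
a = 1: 1--1=2, 1-0=1, 1-1=0, 1-6=-5, 1-8=-7
a = 6: 6--1=7, 6-0=6, 6-1=5, 6-6=0, 6-8=-2
a = 8: 8--1=9, 8-0=8, 8-1=7, 8-6=2, 8-8=0
Collecting distinct values (and noting 0 appears from a-a):
A - A = {-9, -8, -7, -6, -5, -2, -1, 0, 1, 2, 5, 6, 7, 8, 9}
|A - A| = 15

A - A = {-9, -8, -7, -6, -5, -2, -1, 0, 1, 2, 5, 6, 7, 8, 9}


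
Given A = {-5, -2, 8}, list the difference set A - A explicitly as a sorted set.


A - A = {a - a' : a, a' ∈ A}.
Compute a - a' for each ordered pair (a, a'):
a = -5: -5--5=0, -5--2=-3, -5-8=-13
a = -2: -2--5=3, -2--2=0, -2-8=-10
a = 8: 8--5=13, 8--2=10, 8-8=0
Collecting distinct values (and noting 0 appears from a-a):
A - A = {-13, -10, -3, 0, 3, 10, 13}
|A - A| = 7

A - A = {-13, -10, -3, 0, 3, 10, 13}


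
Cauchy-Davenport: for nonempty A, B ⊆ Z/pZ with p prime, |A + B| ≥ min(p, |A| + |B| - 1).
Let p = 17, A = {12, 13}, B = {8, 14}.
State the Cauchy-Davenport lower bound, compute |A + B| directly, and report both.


Cauchy-Davenport: |A + B| ≥ min(p, |A| + |B| - 1) for A, B nonempty in Z/pZ.
|A| = 2, |B| = 2, p = 17.
CD lower bound = min(17, 2 + 2 - 1) = min(17, 3) = 3.
Compute A + B mod 17 directly:
a = 12: 12+8=3, 12+14=9
a = 13: 13+8=4, 13+14=10
A + B = {3, 4, 9, 10}, so |A + B| = 4.
Verify: 4 ≥ 3? Yes ✓.

CD lower bound = 3, actual |A + B| = 4.


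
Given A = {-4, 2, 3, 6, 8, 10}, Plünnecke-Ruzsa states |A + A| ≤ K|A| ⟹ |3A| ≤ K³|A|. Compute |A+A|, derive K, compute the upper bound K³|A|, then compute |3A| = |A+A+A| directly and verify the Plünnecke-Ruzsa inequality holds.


|A| = 6.
Step 1: Compute A + A by enumerating all 36 pairs.
A + A = {-8, -2, -1, 2, 4, 5, 6, 8, 9, 10, 11, 12, 13, 14, 16, 18, 20}, so |A + A| = 17.
Step 2: Doubling constant K = |A + A|/|A| = 17/6 = 17/6 ≈ 2.8333.
Step 3: Plünnecke-Ruzsa gives |3A| ≤ K³·|A| = (2.8333)³ · 6 ≈ 136.4722.
Step 4: Compute 3A = A + A + A directly by enumerating all triples (a,b,c) ∈ A³; |3A| = 31.
Step 5: Check 31 ≤ 136.4722? Yes ✓.

K = 17/6, Plünnecke-Ruzsa bound K³|A| ≈ 136.4722, |3A| = 31, inequality holds.


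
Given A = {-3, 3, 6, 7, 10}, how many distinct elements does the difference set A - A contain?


A - A = {a - a' : a, a' ∈ A}; |A| = 5.
Bounds: 2|A|-1 ≤ |A - A| ≤ |A|² - |A| + 1, i.e. 9 ≤ |A - A| ≤ 21.
Note: 0 ∈ A - A always (from a - a). The set is symmetric: if d ∈ A - A then -d ∈ A - A.
Enumerate nonzero differences d = a - a' with a > a' (then include -d):
Positive differences: {1, 3, 4, 6, 7, 9, 10, 13}
Full difference set: {0} ∪ (positive diffs) ∪ (negative diffs).
|A - A| = 1 + 2·8 = 17 (matches direct enumeration: 17).

|A - A| = 17


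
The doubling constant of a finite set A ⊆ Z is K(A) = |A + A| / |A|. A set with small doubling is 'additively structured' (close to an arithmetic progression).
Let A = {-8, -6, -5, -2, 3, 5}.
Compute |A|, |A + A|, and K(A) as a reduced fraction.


|A| = 6.
Compute A + A by enumerating all 36 pairs.
A + A = {-16, -14, -13, -12, -11, -10, -8, -7, -5, -4, -3, -2, -1, 0, 1, 3, 6, 8, 10}, so |A + A| = 19.
K = |A + A| / |A| = 19/6 (already in lowest terms) ≈ 3.1667.
Reference: AP of size 6 gives K = 11/6 ≈ 1.8333; a fully generic set of size 6 gives K ≈ 3.5000.

|A| = 6, |A + A| = 19, K = 19/6.


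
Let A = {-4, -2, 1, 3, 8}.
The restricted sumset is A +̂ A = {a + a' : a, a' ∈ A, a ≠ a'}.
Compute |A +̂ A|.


Restricted sumset: A +̂ A = {a + a' : a ∈ A, a' ∈ A, a ≠ a'}.
Equivalently, take A + A and drop any sum 2a that is achievable ONLY as a + a for a ∈ A (i.e. sums representable only with equal summands).
Enumerate pairs (a, a') with a < a' (symmetric, so each unordered pair gives one sum; this covers all a ≠ a'):
  -4 + -2 = -6
  -4 + 1 = -3
  -4 + 3 = -1
  -4 + 8 = 4
  -2 + 1 = -1
  -2 + 3 = 1
  -2 + 8 = 6
  1 + 3 = 4
  1 + 8 = 9
  3 + 8 = 11
Collected distinct sums: {-6, -3, -1, 1, 4, 6, 9, 11}
|A +̂ A| = 8
(Reference bound: |A +̂ A| ≥ 2|A| - 3 for |A| ≥ 2, with |A| = 5 giving ≥ 7.)

|A +̂ A| = 8


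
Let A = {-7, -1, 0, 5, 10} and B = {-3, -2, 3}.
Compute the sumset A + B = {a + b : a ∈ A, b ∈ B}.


A + B = {a + b : a ∈ A, b ∈ B}.
Enumerate all |A|·|B| = 5·3 = 15 pairs (a, b) and collect distinct sums.
a = -7: -7+-3=-10, -7+-2=-9, -7+3=-4
a = -1: -1+-3=-4, -1+-2=-3, -1+3=2
a = 0: 0+-3=-3, 0+-2=-2, 0+3=3
a = 5: 5+-3=2, 5+-2=3, 5+3=8
a = 10: 10+-3=7, 10+-2=8, 10+3=13
Collecting distinct sums: A + B = {-10, -9, -4, -3, -2, 2, 3, 7, 8, 13}
|A + B| = 10

A + B = {-10, -9, -4, -3, -2, 2, 3, 7, 8, 13}


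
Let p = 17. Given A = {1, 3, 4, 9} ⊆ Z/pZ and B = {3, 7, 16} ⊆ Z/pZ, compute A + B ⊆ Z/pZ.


Work in Z/17Z: reduce every sum a + b modulo 17.
Enumerate all 12 pairs:
a = 1: 1+3=4, 1+7=8, 1+16=0
a = 3: 3+3=6, 3+7=10, 3+16=2
a = 4: 4+3=7, 4+7=11, 4+16=3
a = 9: 9+3=12, 9+7=16, 9+16=8
Distinct residues collected: {0, 2, 3, 4, 6, 7, 8, 10, 11, 12, 16}
|A + B| = 11 (out of 17 total residues).

A + B = {0, 2, 3, 4, 6, 7, 8, 10, 11, 12, 16}


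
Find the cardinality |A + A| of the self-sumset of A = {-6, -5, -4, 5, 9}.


A + A = {a + a' : a, a' ∈ A}; |A| = 5.
General bounds: 2|A| - 1 ≤ |A + A| ≤ |A|(|A|+1)/2, i.e. 9 ≤ |A + A| ≤ 15.
Lower bound 2|A|-1 is attained iff A is an arithmetic progression.
Enumerate sums a + a' for a ≤ a' (symmetric, so this suffices):
a = -6: -6+-6=-12, -6+-5=-11, -6+-4=-10, -6+5=-1, -6+9=3
a = -5: -5+-5=-10, -5+-4=-9, -5+5=0, -5+9=4
a = -4: -4+-4=-8, -4+5=1, -4+9=5
a = 5: 5+5=10, 5+9=14
a = 9: 9+9=18
Distinct sums: {-12, -11, -10, -9, -8, -1, 0, 1, 3, 4, 5, 10, 14, 18}
|A + A| = 14

|A + A| = 14


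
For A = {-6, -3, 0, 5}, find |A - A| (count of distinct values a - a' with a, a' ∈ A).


A - A = {a - a' : a, a' ∈ A}; |A| = 4.
Bounds: 2|A|-1 ≤ |A - A| ≤ |A|² - |A| + 1, i.e. 7 ≤ |A - A| ≤ 13.
Note: 0 ∈ A - A always (from a - a). The set is symmetric: if d ∈ A - A then -d ∈ A - A.
Enumerate nonzero differences d = a - a' with a > a' (then include -d):
Positive differences: {3, 5, 6, 8, 11}
Full difference set: {0} ∪ (positive diffs) ∪ (negative diffs).
|A - A| = 1 + 2·5 = 11 (matches direct enumeration: 11).

|A - A| = 11


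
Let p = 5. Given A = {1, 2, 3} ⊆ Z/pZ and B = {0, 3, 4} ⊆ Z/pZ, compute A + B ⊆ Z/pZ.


Work in Z/5Z: reduce every sum a + b modulo 5.
Enumerate all 9 pairs:
a = 1: 1+0=1, 1+3=4, 1+4=0
a = 2: 2+0=2, 2+3=0, 2+4=1
a = 3: 3+0=3, 3+3=1, 3+4=2
Distinct residues collected: {0, 1, 2, 3, 4}
|A + B| = 5 (out of 5 total residues).

A + B = {0, 1, 2, 3, 4}


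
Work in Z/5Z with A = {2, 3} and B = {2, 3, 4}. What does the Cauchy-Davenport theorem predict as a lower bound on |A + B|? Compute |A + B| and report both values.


Cauchy-Davenport: |A + B| ≥ min(p, |A| + |B| - 1) for A, B nonempty in Z/pZ.
|A| = 2, |B| = 3, p = 5.
CD lower bound = min(5, 2 + 3 - 1) = min(5, 4) = 4.
Compute A + B mod 5 directly:
a = 2: 2+2=4, 2+3=0, 2+4=1
a = 3: 3+2=0, 3+3=1, 3+4=2
A + B = {0, 1, 2, 4}, so |A + B| = 4.
Verify: 4 ≥ 4? Yes ✓.

CD lower bound = 4, actual |A + B| = 4.


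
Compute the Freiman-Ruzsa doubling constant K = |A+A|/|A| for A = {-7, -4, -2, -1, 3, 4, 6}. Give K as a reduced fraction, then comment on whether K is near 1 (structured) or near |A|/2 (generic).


|A| = 7.
Compute A + A by enumerating all 49 pairs.
A + A = {-14, -11, -9, -8, -6, -5, -4, -3, -2, -1, 0, 1, 2, 3, 4, 5, 6, 7, 8, 9, 10, 12}, so |A + A| = 22.
K = |A + A| / |A| = 22/7 (already in lowest terms) ≈ 3.1429.
Reference: AP of size 7 gives K = 13/7 ≈ 1.8571; a fully generic set of size 7 gives K ≈ 4.0000.

|A| = 7, |A + A| = 22, K = 22/7.


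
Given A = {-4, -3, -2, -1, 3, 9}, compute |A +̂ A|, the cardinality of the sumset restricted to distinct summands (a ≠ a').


Restricted sumset: A +̂ A = {a + a' : a ∈ A, a' ∈ A, a ≠ a'}.
Equivalently, take A + A and drop any sum 2a that is achievable ONLY as a + a for a ∈ A (i.e. sums representable only with equal summands).
Enumerate pairs (a, a') with a < a' (symmetric, so each unordered pair gives one sum; this covers all a ≠ a'):
  -4 + -3 = -7
  -4 + -2 = -6
  -4 + -1 = -5
  -4 + 3 = -1
  -4 + 9 = 5
  -3 + -2 = -5
  -3 + -1 = -4
  -3 + 3 = 0
  -3 + 9 = 6
  -2 + -1 = -3
  -2 + 3 = 1
  -2 + 9 = 7
  -1 + 3 = 2
  -1 + 9 = 8
  3 + 9 = 12
Collected distinct sums: {-7, -6, -5, -4, -3, -1, 0, 1, 2, 5, 6, 7, 8, 12}
|A +̂ A| = 14
(Reference bound: |A +̂ A| ≥ 2|A| - 3 for |A| ≥ 2, with |A| = 6 giving ≥ 9.)

|A +̂ A| = 14


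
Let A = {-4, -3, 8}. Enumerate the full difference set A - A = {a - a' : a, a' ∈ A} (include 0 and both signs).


A - A = {a - a' : a, a' ∈ A}.
Compute a - a' for each ordered pair (a, a'):
a = -4: -4--4=0, -4--3=-1, -4-8=-12
a = -3: -3--4=1, -3--3=0, -3-8=-11
a = 8: 8--4=12, 8--3=11, 8-8=0
Collecting distinct values (and noting 0 appears from a-a):
A - A = {-12, -11, -1, 0, 1, 11, 12}
|A - A| = 7

A - A = {-12, -11, -1, 0, 1, 11, 12}


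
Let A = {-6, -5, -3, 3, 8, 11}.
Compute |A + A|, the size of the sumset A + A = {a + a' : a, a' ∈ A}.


A + A = {a + a' : a, a' ∈ A}; |A| = 6.
General bounds: 2|A| - 1 ≤ |A + A| ≤ |A|(|A|+1)/2, i.e. 11 ≤ |A + A| ≤ 21.
Lower bound 2|A|-1 is attained iff A is an arithmetic progression.
Enumerate sums a + a' for a ≤ a' (symmetric, so this suffices):
a = -6: -6+-6=-12, -6+-5=-11, -6+-3=-9, -6+3=-3, -6+8=2, -6+11=5
a = -5: -5+-5=-10, -5+-3=-8, -5+3=-2, -5+8=3, -5+11=6
a = -3: -3+-3=-6, -3+3=0, -3+8=5, -3+11=8
a = 3: 3+3=6, 3+8=11, 3+11=14
a = 8: 8+8=16, 8+11=19
a = 11: 11+11=22
Distinct sums: {-12, -11, -10, -9, -8, -6, -3, -2, 0, 2, 3, 5, 6, 8, 11, 14, 16, 19, 22}
|A + A| = 19

|A + A| = 19


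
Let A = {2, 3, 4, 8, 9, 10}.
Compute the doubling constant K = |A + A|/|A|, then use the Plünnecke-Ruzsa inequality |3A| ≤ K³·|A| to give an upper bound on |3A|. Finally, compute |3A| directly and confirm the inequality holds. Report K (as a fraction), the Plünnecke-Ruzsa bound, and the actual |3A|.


|A| = 6.
Step 1: Compute A + A by enumerating all 36 pairs.
A + A = {4, 5, 6, 7, 8, 10, 11, 12, 13, 14, 16, 17, 18, 19, 20}, so |A + A| = 15.
Step 2: Doubling constant K = |A + A|/|A| = 15/6 = 15/6 ≈ 2.5000.
Step 3: Plünnecke-Ruzsa gives |3A| ≤ K³·|A| = (2.5000)³ · 6 ≈ 93.7500.
Step 4: Compute 3A = A + A + A directly by enumerating all triples (a,b,c) ∈ A³; |3A| = 25.
Step 5: Check 25 ≤ 93.7500? Yes ✓.

K = 15/6, Plünnecke-Ruzsa bound K³|A| ≈ 93.7500, |3A| = 25, inequality holds.


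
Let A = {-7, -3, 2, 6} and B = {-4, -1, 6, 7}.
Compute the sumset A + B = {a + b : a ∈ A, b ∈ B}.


A + B = {a + b : a ∈ A, b ∈ B}.
Enumerate all |A|·|B| = 4·4 = 16 pairs (a, b) and collect distinct sums.
a = -7: -7+-4=-11, -7+-1=-8, -7+6=-1, -7+7=0
a = -3: -3+-4=-7, -3+-1=-4, -3+6=3, -3+7=4
a = 2: 2+-4=-2, 2+-1=1, 2+6=8, 2+7=9
a = 6: 6+-4=2, 6+-1=5, 6+6=12, 6+7=13
Collecting distinct sums: A + B = {-11, -8, -7, -4, -2, -1, 0, 1, 2, 3, 4, 5, 8, 9, 12, 13}
|A + B| = 16

A + B = {-11, -8, -7, -4, -2, -1, 0, 1, 2, 3, 4, 5, 8, 9, 12, 13}


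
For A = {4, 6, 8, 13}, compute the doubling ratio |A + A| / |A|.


|A| = 4.
Compute A + A by enumerating all 16 pairs.
A + A = {8, 10, 12, 14, 16, 17, 19, 21, 26}, so |A + A| = 9.
K = |A + A| / |A| = 9/4 (already in lowest terms) ≈ 2.2500.
Reference: AP of size 4 gives K = 7/4 ≈ 1.7500; a fully generic set of size 4 gives K ≈ 2.5000.

|A| = 4, |A + A| = 9, K = 9/4.


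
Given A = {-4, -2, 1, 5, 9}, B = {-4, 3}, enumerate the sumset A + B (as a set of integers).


A + B = {a + b : a ∈ A, b ∈ B}.
Enumerate all |A|·|B| = 5·2 = 10 pairs (a, b) and collect distinct sums.
a = -4: -4+-4=-8, -4+3=-1
a = -2: -2+-4=-6, -2+3=1
a = 1: 1+-4=-3, 1+3=4
a = 5: 5+-4=1, 5+3=8
a = 9: 9+-4=5, 9+3=12
Collecting distinct sums: A + B = {-8, -6, -3, -1, 1, 4, 5, 8, 12}
|A + B| = 9

A + B = {-8, -6, -3, -1, 1, 4, 5, 8, 12}


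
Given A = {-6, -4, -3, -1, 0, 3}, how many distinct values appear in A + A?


A + A = {a + a' : a, a' ∈ A}; |A| = 6.
General bounds: 2|A| - 1 ≤ |A + A| ≤ |A|(|A|+1)/2, i.e. 11 ≤ |A + A| ≤ 21.
Lower bound 2|A|-1 is attained iff A is an arithmetic progression.
Enumerate sums a + a' for a ≤ a' (symmetric, so this suffices):
a = -6: -6+-6=-12, -6+-4=-10, -6+-3=-9, -6+-1=-7, -6+0=-6, -6+3=-3
a = -4: -4+-4=-8, -4+-3=-7, -4+-1=-5, -4+0=-4, -4+3=-1
a = -3: -3+-3=-6, -3+-1=-4, -3+0=-3, -3+3=0
a = -1: -1+-1=-2, -1+0=-1, -1+3=2
a = 0: 0+0=0, 0+3=3
a = 3: 3+3=6
Distinct sums: {-12, -10, -9, -8, -7, -6, -5, -4, -3, -2, -1, 0, 2, 3, 6}
|A + A| = 15

|A + A| = 15


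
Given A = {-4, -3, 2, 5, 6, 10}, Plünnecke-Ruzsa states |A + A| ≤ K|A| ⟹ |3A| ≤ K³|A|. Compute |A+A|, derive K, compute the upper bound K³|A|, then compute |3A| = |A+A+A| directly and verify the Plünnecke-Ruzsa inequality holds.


|A| = 6.
Step 1: Compute A + A by enumerating all 36 pairs.
A + A = {-8, -7, -6, -2, -1, 1, 2, 3, 4, 6, 7, 8, 10, 11, 12, 15, 16, 20}, so |A + A| = 18.
Step 2: Doubling constant K = |A + A|/|A| = 18/6 = 18/6 ≈ 3.0000.
Step 3: Plünnecke-Ruzsa gives |3A| ≤ K³·|A| = (3.0000)³ · 6 ≈ 162.0000.
Step 4: Compute 3A = A + A + A directly by enumerating all triples (a,b,c) ∈ A³; |3A| = 35.
Step 5: Check 35 ≤ 162.0000? Yes ✓.

K = 18/6, Plünnecke-Ruzsa bound K³|A| ≈ 162.0000, |3A| = 35, inequality holds.


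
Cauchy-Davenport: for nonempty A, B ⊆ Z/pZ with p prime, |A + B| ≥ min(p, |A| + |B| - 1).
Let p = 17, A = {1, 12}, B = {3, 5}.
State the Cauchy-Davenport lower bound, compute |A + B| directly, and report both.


Cauchy-Davenport: |A + B| ≥ min(p, |A| + |B| - 1) for A, B nonempty in Z/pZ.
|A| = 2, |B| = 2, p = 17.
CD lower bound = min(17, 2 + 2 - 1) = min(17, 3) = 3.
Compute A + B mod 17 directly:
a = 1: 1+3=4, 1+5=6
a = 12: 12+3=15, 12+5=0
A + B = {0, 4, 6, 15}, so |A + B| = 4.
Verify: 4 ≥ 3? Yes ✓.

CD lower bound = 3, actual |A + B| = 4.


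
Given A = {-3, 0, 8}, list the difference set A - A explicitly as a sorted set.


A - A = {a - a' : a, a' ∈ A}.
Compute a - a' for each ordered pair (a, a'):
a = -3: -3--3=0, -3-0=-3, -3-8=-11
a = 0: 0--3=3, 0-0=0, 0-8=-8
a = 8: 8--3=11, 8-0=8, 8-8=0
Collecting distinct values (and noting 0 appears from a-a):
A - A = {-11, -8, -3, 0, 3, 8, 11}
|A - A| = 7

A - A = {-11, -8, -3, 0, 3, 8, 11}


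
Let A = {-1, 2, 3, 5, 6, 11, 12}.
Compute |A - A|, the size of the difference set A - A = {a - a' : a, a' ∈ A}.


A - A = {a - a' : a, a' ∈ A}; |A| = 7.
Bounds: 2|A|-1 ≤ |A - A| ≤ |A|² - |A| + 1, i.e. 13 ≤ |A - A| ≤ 43.
Note: 0 ∈ A - A always (from a - a). The set is symmetric: if d ∈ A - A then -d ∈ A - A.
Enumerate nonzero differences d = a - a' with a > a' (then include -d):
Positive differences: {1, 2, 3, 4, 5, 6, 7, 8, 9, 10, 12, 13}
Full difference set: {0} ∪ (positive diffs) ∪ (negative diffs).
|A - A| = 1 + 2·12 = 25 (matches direct enumeration: 25).

|A - A| = 25


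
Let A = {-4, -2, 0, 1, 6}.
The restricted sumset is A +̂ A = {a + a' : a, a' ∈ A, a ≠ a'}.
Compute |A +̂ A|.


Restricted sumset: A +̂ A = {a + a' : a ∈ A, a' ∈ A, a ≠ a'}.
Equivalently, take A + A and drop any sum 2a that is achievable ONLY as a + a for a ∈ A (i.e. sums representable only with equal summands).
Enumerate pairs (a, a') with a < a' (symmetric, so each unordered pair gives one sum; this covers all a ≠ a'):
  -4 + -2 = -6
  -4 + 0 = -4
  -4 + 1 = -3
  -4 + 6 = 2
  -2 + 0 = -2
  -2 + 1 = -1
  -2 + 6 = 4
  0 + 1 = 1
  0 + 6 = 6
  1 + 6 = 7
Collected distinct sums: {-6, -4, -3, -2, -1, 1, 2, 4, 6, 7}
|A +̂ A| = 10
(Reference bound: |A +̂ A| ≥ 2|A| - 3 for |A| ≥ 2, with |A| = 5 giving ≥ 7.)

|A +̂ A| = 10


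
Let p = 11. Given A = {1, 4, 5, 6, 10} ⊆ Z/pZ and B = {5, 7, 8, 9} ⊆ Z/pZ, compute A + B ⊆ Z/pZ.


Work in Z/11Z: reduce every sum a + b modulo 11.
Enumerate all 20 pairs:
a = 1: 1+5=6, 1+7=8, 1+8=9, 1+9=10
a = 4: 4+5=9, 4+7=0, 4+8=1, 4+9=2
a = 5: 5+5=10, 5+7=1, 5+8=2, 5+9=3
a = 6: 6+5=0, 6+7=2, 6+8=3, 6+9=4
a = 10: 10+5=4, 10+7=6, 10+8=7, 10+9=8
Distinct residues collected: {0, 1, 2, 3, 4, 6, 7, 8, 9, 10}
|A + B| = 10 (out of 11 total residues).

A + B = {0, 1, 2, 3, 4, 6, 7, 8, 9, 10}


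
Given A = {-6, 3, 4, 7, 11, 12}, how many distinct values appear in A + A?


A + A = {a + a' : a, a' ∈ A}; |A| = 6.
General bounds: 2|A| - 1 ≤ |A + A| ≤ |A|(|A|+1)/2, i.e. 11 ≤ |A + A| ≤ 21.
Lower bound 2|A|-1 is attained iff A is an arithmetic progression.
Enumerate sums a + a' for a ≤ a' (symmetric, so this suffices):
a = -6: -6+-6=-12, -6+3=-3, -6+4=-2, -6+7=1, -6+11=5, -6+12=6
a = 3: 3+3=6, 3+4=7, 3+7=10, 3+11=14, 3+12=15
a = 4: 4+4=8, 4+7=11, 4+11=15, 4+12=16
a = 7: 7+7=14, 7+11=18, 7+12=19
a = 11: 11+11=22, 11+12=23
a = 12: 12+12=24
Distinct sums: {-12, -3, -2, 1, 5, 6, 7, 8, 10, 11, 14, 15, 16, 18, 19, 22, 23, 24}
|A + A| = 18

|A + A| = 18


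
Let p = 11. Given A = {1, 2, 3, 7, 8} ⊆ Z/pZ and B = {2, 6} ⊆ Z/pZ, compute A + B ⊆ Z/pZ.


Work in Z/11Z: reduce every sum a + b modulo 11.
Enumerate all 10 pairs:
a = 1: 1+2=3, 1+6=7
a = 2: 2+2=4, 2+6=8
a = 3: 3+2=5, 3+6=9
a = 7: 7+2=9, 7+6=2
a = 8: 8+2=10, 8+6=3
Distinct residues collected: {2, 3, 4, 5, 7, 8, 9, 10}
|A + B| = 8 (out of 11 total residues).

A + B = {2, 3, 4, 5, 7, 8, 9, 10}


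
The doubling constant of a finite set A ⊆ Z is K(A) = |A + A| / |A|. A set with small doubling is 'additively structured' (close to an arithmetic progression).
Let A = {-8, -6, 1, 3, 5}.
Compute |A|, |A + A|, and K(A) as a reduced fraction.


|A| = 5.
Compute A + A by enumerating all 25 pairs.
A + A = {-16, -14, -12, -7, -5, -3, -1, 2, 4, 6, 8, 10}, so |A + A| = 12.
K = |A + A| / |A| = 12/5 (already in lowest terms) ≈ 2.4000.
Reference: AP of size 5 gives K = 9/5 ≈ 1.8000; a fully generic set of size 5 gives K ≈ 3.0000.

|A| = 5, |A + A| = 12, K = 12/5.


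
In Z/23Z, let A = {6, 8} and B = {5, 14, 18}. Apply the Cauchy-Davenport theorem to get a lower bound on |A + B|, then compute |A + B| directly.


Cauchy-Davenport: |A + B| ≥ min(p, |A| + |B| - 1) for A, B nonempty in Z/pZ.
|A| = 2, |B| = 3, p = 23.
CD lower bound = min(23, 2 + 3 - 1) = min(23, 4) = 4.
Compute A + B mod 23 directly:
a = 6: 6+5=11, 6+14=20, 6+18=1
a = 8: 8+5=13, 8+14=22, 8+18=3
A + B = {1, 3, 11, 13, 20, 22}, so |A + B| = 6.
Verify: 6 ≥ 4? Yes ✓.

CD lower bound = 4, actual |A + B| = 6.


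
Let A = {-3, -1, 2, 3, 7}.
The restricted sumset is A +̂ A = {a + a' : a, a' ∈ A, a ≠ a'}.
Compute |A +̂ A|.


Restricted sumset: A +̂ A = {a + a' : a ∈ A, a' ∈ A, a ≠ a'}.
Equivalently, take A + A and drop any sum 2a that is achievable ONLY as a + a for a ∈ A (i.e. sums representable only with equal summands).
Enumerate pairs (a, a') with a < a' (symmetric, so each unordered pair gives one sum; this covers all a ≠ a'):
  -3 + -1 = -4
  -3 + 2 = -1
  -3 + 3 = 0
  -3 + 7 = 4
  -1 + 2 = 1
  -1 + 3 = 2
  -1 + 7 = 6
  2 + 3 = 5
  2 + 7 = 9
  3 + 7 = 10
Collected distinct sums: {-4, -1, 0, 1, 2, 4, 5, 6, 9, 10}
|A +̂ A| = 10
(Reference bound: |A +̂ A| ≥ 2|A| - 3 for |A| ≥ 2, with |A| = 5 giving ≥ 7.)

|A +̂ A| = 10


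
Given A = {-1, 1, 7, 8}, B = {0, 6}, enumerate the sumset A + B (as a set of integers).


A + B = {a + b : a ∈ A, b ∈ B}.
Enumerate all |A|·|B| = 4·2 = 8 pairs (a, b) and collect distinct sums.
a = -1: -1+0=-1, -1+6=5
a = 1: 1+0=1, 1+6=7
a = 7: 7+0=7, 7+6=13
a = 8: 8+0=8, 8+6=14
Collecting distinct sums: A + B = {-1, 1, 5, 7, 8, 13, 14}
|A + B| = 7

A + B = {-1, 1, 5, 7, 8, 13, 14}


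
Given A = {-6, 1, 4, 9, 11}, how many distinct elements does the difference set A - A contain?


A - A = {a - a' : a, a' ∈ A}; |A| = 5.
Bounds: 2|A|-1 ≤ |A - A| ≤ |A|² - |A| + 1, i.e. 9 ≤ |A - A| ≤ 21.
Note: 0 ∈ A - A always (from a - a). The set is symmetric: if d ∈ A - A then -d ∈ A - A.
Enumerate nonzero differences d = a - a' with a > a' (then include -d):
Positive differences: {2, 3, 5, 7, 8, 10, 15, 17}
Full difference set: {0} ∪ (positive diffs) ∪ (negative diffs).
|A - A| = 1 + 2·8 = 17 (matches direct enumeration: 17).

|A - A| = 17


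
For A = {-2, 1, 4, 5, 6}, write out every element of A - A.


A - A = {a - a' : a, a' ∈ A}.
Compute a - a' for each ordered pair (a, a'):
a = -2: -2--2=0, -2-1=-3, -2-4=-6, -2-5=-7, -2-6=-8
a = 1: 1--2=3, 1-1=0, 1-4=-3, 1-5=-4, 1-6=-5
a = 4: 4--2=6, 4-1=3, 4-4=0, 4-5=-1, 4-6=-2
a = 5: 5--2=7, 5-1=4, 5-4=1, 5-5=0, 5-6=-1
a = 6: 6--2=8, 6-1=5, 6-4=2, 6-5=1, 6-6=0
Collecting distinct values (and noting 0 appears from a-a):
A - A = {-8, -7, -6, -5, -4, -3, -2, -1, 0, 1, 2, 3, 4, 5, 6, 7, 8}
|A - A| = 17

A - A = {-8, -7, -6, -5, -4, -3, -2, -1, 0, 1, 2, 3, 4, 5, 6, 7, 8}


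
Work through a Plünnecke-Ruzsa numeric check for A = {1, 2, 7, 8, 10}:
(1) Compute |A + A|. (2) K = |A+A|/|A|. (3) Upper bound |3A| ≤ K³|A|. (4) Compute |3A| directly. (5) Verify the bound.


|A| = 5.
Step 1: Compute A + A by enumerating all 25 pairs.
A + A = {2, 3, 4, 8, 9, 10, 11, 12, 14, 15, 16, 17, 18, 20}, so |A + A| = 14.
Step 2: Doubling constant K = |A + A|/|A| = 14/5 = 14/5 ≈ 2.8000.
Step 3: Plünnecke-Ruzsa gives |3A| ≤ K³·|A| = (2.8000)³ · 5 ≈ 109.7600.
Step 4: Compute 3A = A + A + A directly by enumerating all triples (a,b,c) ∈ A³; |3A| = 25.
Step 5: Check 25 ≤ 109.7600? Yes ✓.

K = 14/5, Plünnecke-Ruzsa bound K³|A| ≈ 109.7600, |3A| = 25, inequality holds.


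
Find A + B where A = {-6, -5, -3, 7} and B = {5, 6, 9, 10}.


A + B = {a + b : a ∈ A, b ∈ B}.
Enumerate all |A|·|B| = 4·4 = 16 pairs (a, b) and collect distinct sums.
a = -6: -6+5=-1, -6+6=0, -6+9=3, -6+10=4
a = -5: -5+5=0, -5+6=1, -5+9=4, -5+10=5
a = -3: -3+5=2, -3+6=3, -3+9=6, -3+10=7
a = 7: 7+5=12, 7+6=13, 7+9=16, 7+10=17
Collecting distinct sums: A + B = {-1, 0, 1, 2, 3, 4, 5, 6, 7, 12, 13, 16, 17}
|A + B| = 13

A + B = {-1, 0, 1, 2, 3, 4, 5, 6, 7, 12, 13, 16, 17}


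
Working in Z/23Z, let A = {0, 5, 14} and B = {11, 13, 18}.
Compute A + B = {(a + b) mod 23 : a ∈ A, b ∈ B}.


Work in Z/23Z: reduce every sum a + b modulo 23.
Enumerate all 9 pairs:
a = 0: 0+11=11, 0+13=13, 0+18=18
a = 5: 5+11=16, 5+13=18, 5+18=0
a = 14: 14+11=2, 14+13=4, 14+18=9
Distinct residues collected: {0, 2, 4, 9, 11, 13, 16, 18}
|A + B| = 8 (out of 23 total residues).

A + B = {0, 2, 4, 9, 11, 13, 16, 18}


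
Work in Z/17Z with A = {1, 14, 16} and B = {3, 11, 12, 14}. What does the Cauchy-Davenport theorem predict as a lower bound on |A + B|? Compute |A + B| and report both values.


Cauchy-Davenport: |A + B| ≥ min(p, |A| + |B| - 1) for A, B nonempty in Z/pZ.
|A| = 3, |B| = 4, p = 17.
CD lower bound = min(17, 3 + 4 - 1) = min(17, 6) = 6.
Compute A + B mod 17 directly:
a = 1: 1+3=4, 1+11=12, 1+12=13, 1+14=15
a = 14: 14+3=0, 14+11=8, 14+12=9, 14+14=11
a = 16: 16+3=2, 16+11=10, 16+12=11, 16+14=13
A + B = {0, 2, 4, 8, 9, 10, 11, 12, 13, 15}, so |A + B| = 10.
Verify: 10 ≥ 6? Yes ✓.

CD lower bound = 6, actual |A + B| = 10.


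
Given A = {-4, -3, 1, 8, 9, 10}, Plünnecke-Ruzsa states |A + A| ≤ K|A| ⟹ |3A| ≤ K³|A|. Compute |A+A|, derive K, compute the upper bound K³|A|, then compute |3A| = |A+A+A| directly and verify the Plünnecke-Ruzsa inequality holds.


|A| = 6.
Step 1: Compute A + A by enumerating all 36 pairs.
A + A = {-8, -7, -6, -3, -2, 2, 4, 5, 6, 7, 9, 10, 11, 16, 17, 18, 19, 20}, so |A + A| = 18.
Step 2: Doubling constant K = |A + A|/|A| = 18/6 = 18/6 ≈ 3.0000.
Step 3: Plünnecke-Ruzsa gives |3A| ≤ K³·|A| = (3.0000)³ · 6 ≈ 162.0000.
Step 4: Compute 3A = A + A + A directly by enumerating all triples (a,b,c) ∈ A³; |3A| = 37.
Step 5: Check 37 ≤ 162.0000? Yes ✓.

K = 18/6, Plünnecke-Ruzsa bound K³|A| ≈ 162.0000, |3A| = 37, inequality holds.


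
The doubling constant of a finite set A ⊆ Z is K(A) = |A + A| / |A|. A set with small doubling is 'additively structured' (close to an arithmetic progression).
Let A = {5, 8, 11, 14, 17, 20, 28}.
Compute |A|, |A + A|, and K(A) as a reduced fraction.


|A| = 7.
Compute A + A by enumerating all 49 pairs.
A + A = {10, 13, 16, 19, 22, 25, 28, 31, 33, 34, 36, 37, 39, 40, 42, 45, 48, 56}, so |A + A| = 18.
K = |A + A| / |A| = 18/7 (already in lowest terms) ≈ 2.5714.
Reference: AP of size 7 gives K = 13/7 ≈ 1.8571; a fully generic set of size 7 gives K ≈ 4.0000.

|A| = 7, |A + A| = 18, K = 18/7.


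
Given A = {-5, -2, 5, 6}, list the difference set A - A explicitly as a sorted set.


A - A = {a - a' : a, a' ∈ A}.
Compute a - a' for each ordered pair (a, a'):
a = -5: -5--5=0, -5--2=-3, -5-5=-10, -5-6=-11
a = -2: -2--5=3, -2--2=0, -2-5=-7, -2-6=-8
a = 5: 5--5=10, 5--2=7, 5-5=0, 5-6=-1
a = 6: 6--5=11, 6--2=8, 6-5=1, 6-6=0
Collecting distinct values (and noting 0 appears from a-a):
A - A = {-11, -10, -8, -7, -3, -1, 0, 1, 3, 7, 8, 10, 11}
|A - A| = 13

A - A = {-11, -10, -8, -7, -3, -1, 0, 1, 3, 7, 8, 10, 11}


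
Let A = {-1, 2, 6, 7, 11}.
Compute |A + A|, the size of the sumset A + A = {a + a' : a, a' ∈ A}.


A + A = {a + a' : a, a' ∈ A}; |A| = 5.
General bounds: 2|A| - 1 ≤ |A + A| ≤ |A|(|A|+1)/2, i.e. 9 ≤ |A + A| ≤ 15.
Lower bound 2|A|-1 is attained iff A is an arithmetic progression.
Enumerate sums a + a' for a ≤ a' (symmetric, so this suffices):
a = -1: -1+-1=-2, -1+2=1, -1+6=5, -1+7=6, -1+11=10
a = 2: 2+2=4, 2+6=8, 2+7=9, 2+11=13
a = 6: 6+6=12, 6+7=13, 6+11=17
a = 7: 7+7=14, 7+11=18
a = 11: 11+11=22
Distinct sums: {-2, 1, 4, 5, 6, 8, 9, 10, 12, 13, 14, 17, 18, 22}
|A + A| = 14

|A + A| = 14


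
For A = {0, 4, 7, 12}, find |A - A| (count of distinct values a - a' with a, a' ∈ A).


A - A = {a - a' : a, a' ∈ A}; |A| = 4.
Bounds: 2|A|-1 ≤ |A - A| ≤ |A|² - |A| + 1, i.e. 7 ≤ |A - A| ≤ 13.
Note: 0 ∈ A - A always (from a - a). The set is symmetric: if d ∈ A - A then -d ∈ A - A.
Enumerate nonzero differences d = a - a' with a > a' (then include -d):
Positive differences: {3, 4, 5, 7, 8, 12}
Full difference set: {0} ∪ (positive diffs) ∪ (negative diffs).
|A - A| = 1 + 2·6 = 13 (matches direct enumeration: 13).

|A - A| = 13


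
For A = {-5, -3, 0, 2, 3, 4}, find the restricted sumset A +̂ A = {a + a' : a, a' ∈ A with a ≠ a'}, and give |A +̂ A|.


Restricted sumset: A +̂ A = {a + a' : a ∈ A, a' ∈ A, a ≠ a'}.
Equivalently, take A + A and drop any sum 2a that is achievable ONLY as a + a for a ∈ A (i.e. sums representable only with equal summands).
Enumerate pairs (a, a') with a < a' (symmetric, so each unordered pair gives one sum; this covers all a ≠ a'):
  -5 + -3 = -8
  -5 + 0 = -5
  -5 + 2 = -3
  -5 + 3 = -2
  -5 + 4 = -1
  -3 + 0 = -3
  -3 + 2 = -1
  -3 + 3 = 0
  -3 + 4 = 1
  0 + 2 = 2
  0 + 3 = 3
  0 + 4 = 4
  2 + 3 = 5
  2 + 4 = 6
  3 + 4 = 7
Collected distinct sums: {-8, -5, -3, -2, -1, 0, 1, 2, 3, 4, 5, 6, 7}
|A +̂ A| = 13
(Reference bound: |A +̂ A| ≥ 2|A| - 3 for |A| ≥ 2, with |A| = 6 giving ≥ 9.)

|A +̂ A| = 13


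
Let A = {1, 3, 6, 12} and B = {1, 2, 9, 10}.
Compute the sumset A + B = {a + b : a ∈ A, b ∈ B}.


A + B = {a + b : a ∈ A, b ∈ B}.
Enumerate all |A|·|B| = 4·4 = 16 pairs (a, b) and collect distinct sums.
a = 1: 1+1=2, 1+2=3, 1+9=10, 1+10=11
a = 3: 3+1=4, 3+2=5, 3+9=12, 3+10=13
a = 6: 6+1=7, 6+2=8, 6+9=15, 6+10=16
a = 12: 12+1=13, 12+2=14, 12+9=21, 12+10=22
Collecting distinct sums: A + B = {2, 3, 4, 5, 7, 8, 10, 11, 12, 13, 14, 15, 16, 21, 22}
|A + B| = 15

A + B = {2, 3, 4, 5, 7, 8, 10, 11, 12, 13, 14, 15, 16, 21, 22}


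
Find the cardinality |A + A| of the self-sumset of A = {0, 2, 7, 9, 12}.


A + A = {a + a' : a, a' ∈ A}; |A| = 5.
General bounds: 2|A| - 1 ≤ |A + A| ≤ |A|(|A|+1)/2, i.e. 9 ≤ |A + A| ≤ 15.
Lower bound 2|A|-1 is attained iff A is an arithmetic progression.
Enumerate sums a + a' for a ≤ a' (symmetric, so this suffices):
a = 0: 0+0=0, 0+2=2, 0+7=7, 0+9=9, 0+12=12
a = 2: 2+2=4, 2+7=9, 2+9=11, 2+12=14
a = 7: 7+7=14, 7+9=16, 7+12=19
a = 9: 9+9=18, 9+12=21
a = 12: 12+12=24
Distinct sums: {0, 2, 4, 7, 9, 11, 12, 14, 16, 18, 19, 21, 24}
|A + A| = 13

|A + A| = 13


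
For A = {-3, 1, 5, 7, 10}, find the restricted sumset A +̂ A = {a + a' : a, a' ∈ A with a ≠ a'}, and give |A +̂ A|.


Restricted sumset: A +̂ A = {a + a' : a ∈ A, a' ∈ A, a ≠ a'}.
Equivalently, take A + A and drop any sum 2a that is achievable ONLY as a + a for a ∈ A (i.e. sums representable only with equal summands).
Enumerate pairs (a, a') with a < a' (symmetric, so each unordered pair gives one sum; this covers all a ≠ a'):
  -3 + 1 = -2
  -3 + 5 = 2
  -3 + 7 = 4
  -3 + 10 = 7
  1 + 5 = 6
  1 + 7 = 8
  1 + 10 = 11
  5 + 7 = 12
  5 + 10 = 15
  7 + 10 = 17
Collected distinct sums: {-2, 2, 4, 6, 7, 8, 11, 12, 15, 17}
|A +̂ A| = 10
(Reference bound: |A +̂ A| ≥ 2|A| - 3 for |A| ≥ 2, with |A| = 5 giving ≥ 7.)

|A +̂ A| = 10


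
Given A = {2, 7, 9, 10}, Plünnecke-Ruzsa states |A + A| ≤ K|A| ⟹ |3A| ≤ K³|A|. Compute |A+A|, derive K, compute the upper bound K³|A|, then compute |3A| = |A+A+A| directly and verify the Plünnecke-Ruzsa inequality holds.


|A| = 4.
Step 1: Compute A + A by enumerating all 16 pairs.
A + A = {4, 9, 11, 12, 14, 16, 17, 18, 19, 20}, so |A + A| = 10.
Step 2: Doubling constant K = |A + A|/|A| = 10/4 = 10/4 ≈ 2.5000.
Step 3: Plünnecke-Ruzsa gives |3A| ≤ K³·|A| = (2.5000)³ · 4 ≈ 62.5000.
Step 4: Compute 3A = A + A + A directly by enumerating all triples (a,b,c) ∈ A³; |3A| = 18.
Step 5: Check 18 ≤ 62.5000? Yes ✓.

K = 10/4, Plünnecke-Ruzsa bound K³|A| ≈ 62.5000, |3A| = 18, inequality holds.


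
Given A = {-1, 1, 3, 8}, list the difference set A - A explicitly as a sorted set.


A - A = {a - a' : a, a' ∈ A}.
Compute a - a' for each ordered pair (a, a'):
a = -1: -1--1=0, -1-1=-2, -1-3=-4, -1-8=-9
a = 1: 1--1=2, 1-1=0, 1-3=-2, 1-8=-7
a = 3: 3--1=4, 3-1=2, 3-3=0, 3-8=-5
a = 8: 8--1=9, 8-1=7, 8-3=5, 8-8=0
Collecting distinct values (and noting 0 appears from a-a):
A - A = {-9, -7, -5, -4, -2, 0, 2, 4, 5, 7, 9}
|A - A| = 11

A - A = {-9, -7, -5, -4, -2, 0, 2, 4, 5, 7, 9}


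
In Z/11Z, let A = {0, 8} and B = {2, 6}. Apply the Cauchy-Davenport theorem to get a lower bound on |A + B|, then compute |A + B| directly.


Cauchy-Davenport: |A + B| ≥ min(p, |A| + |B| - 1) for A, B nonempty in Z/pZ.
|A| = 2, |B| = 2, p = 11.
CD lower bound = min(11, 2 + 2 - 1) = min(11, 3) = 3.
Compute A + B mod 11 directly:
a = 0: 0+2=2, 0+6=6
a = 8: 8+2=10, 8+6=3
A + B = {2, 3, 6, 10}, so |A + B| = 4.
Verify: 4 ≥ 3? Yes ✓.

CD lower bound = 3, actual |A + B| = 4.


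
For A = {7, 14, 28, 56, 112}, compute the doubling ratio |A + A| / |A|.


|A| = 5.
Compute A + A by enumerating all 25 pairs.
A + A = {14, 21, 28, 35, 42, 56, 63, 70, 84, 112, 119, 126, 140, 168, 224}, so |A + A| = 15.
K = |A + A| / |A| = 15/5 = 3/1 ≈ 3.0000.
Reference: AP of size 5 gives K = 9/5 ≈ 1.8000; a fully generic set of size 5 gives K ≈ 3.0000.

|A| = 5, |A + A| = 15, K = 15/5 = 3/1.


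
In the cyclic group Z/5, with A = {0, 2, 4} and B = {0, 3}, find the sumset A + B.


Work in Z/5Z: reduce every sum a + b modulo 5.
Enumerate all 6 pairs:
a = 0: 0+0=0, 0+3=3
a = 2: 2+0=2, 2+3=0
a = 4: 4+0=4, 4+3=2
Distinct residues collected: {0, 2, 3, 4}
|A + B| = 4 (out of 5 total residues).

A + B = {0, 2, 3, 4}


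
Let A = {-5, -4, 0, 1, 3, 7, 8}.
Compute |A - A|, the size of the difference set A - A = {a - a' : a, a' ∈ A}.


A - A = {a - a' : a, a' ∈ A}; |A| = 7.
Bounds: 2|A|-1 ≤ |A - A| ≤ |A|² - |A| + 1, i.e. 13 ≤ |A - A| ≤ 43.
Note: 0 ∈ A - A always (from a - a). The set is symmetric: if d ∈ A - A then -d ∈ A - A.
Enumerate nonzero differences d = a - a' with a > a' (then include -d):
Positive differences: {1, 2, 3, 4, 5, 6, 7, 8, 11, 12, 13}
Full difference set: {0} ∪ (positive diffs) ∪ (negative diffs).
|A - A| = 1 + 2·11 = 23 (matches direct enumeration: 23).

|A - A| = 23


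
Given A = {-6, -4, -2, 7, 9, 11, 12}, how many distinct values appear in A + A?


A + A = {a + a' : a, a' ∈ A}; |A| = 7.
General bounds: 2|A| - 1 ≤ |A + A| ≤ |A|(|A|+1)/2, i.e. 13 ≤ |A + A| ≤ 28.
Lower bound 2|A|-1 is attained iff A is an arithmetic progression.
Enumerate sums a + a' for a ≤ a' (symmetric, so this suffices):
a = -6: -6+-6=-12, -6+-4=-10, -6+-2=-8, -6+7=1, -6+9=3, -6+11=5, -6+12=6
a = -4: -4+-4=-8, -4+-2=-6, -4+7=3, -4+9=5, -4+11=7, -4+12=8
a = -2: -2+-2=-4, -2+7=5, -2+9=7, -2+11=9, -2+12=10
a = 7: 7+7=14, 7+9=16, 7+11=18, 7+12=19
a = 9: 9+9=18, 9+11=20, 9+12=21
a = 11: 11+11=22, 11+12=23
a = 12: 12+12=24
Distinct sums: {-12, -10, -8, -6, -4, 1, 3, 5, 6, 7, 8, 9, 10, 14, 16, 18, 19, 20, 21, 22, 23, 24}
|A + A| = 22

|A + A| = 22


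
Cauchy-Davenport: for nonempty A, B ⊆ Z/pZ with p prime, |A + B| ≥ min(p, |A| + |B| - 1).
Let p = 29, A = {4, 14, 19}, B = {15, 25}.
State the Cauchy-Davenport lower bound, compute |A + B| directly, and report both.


Cauchy-Davenport: |A + B| ≥ min(p, |A| + |B| - 1) for A, B nonempty in Z/pZ.
|A| = 3, |B| = 2, p = 29.
CD lower bound = min(29, 3 + 2 - 1) = min(29, 4) = 4.
Compute A + B mod 29 directly:
a = 4: 4+15=19, 4+25=0
a = 14: 14+15=0, 14+25=10
a = 19: 19+15=5, 19+25=15
A + B = {0, 5, 10, 15, 19}, so |A + B| = 5.
Verify: 5 ≥ 4? Yes ✓.

CD lower bound = 4, actual |A + B| = 5.


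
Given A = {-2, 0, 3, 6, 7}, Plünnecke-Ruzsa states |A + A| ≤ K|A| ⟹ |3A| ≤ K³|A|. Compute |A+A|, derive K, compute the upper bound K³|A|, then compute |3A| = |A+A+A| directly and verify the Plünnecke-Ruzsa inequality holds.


|A| = 5.
Step 1: Compute A + A by enumerating all 25 pairs.
A + A = {-4, -2, 0, 1, 3, 4, 5, 6, 7, 9, 10, 12, 13, 14}, so |A + A| = 14.
Step 2: Doubling constant K = |A + A|/|A| = 14/5 = 14/5 ≈ 2.8000.
Step 3: Plünnecke-Ruzsa gives |3A| ≤ K³·|A| = (2.8000)³ · 5 ≈ 109.7600.
Step 4: Compute 3A = A + A + A directly by enumerating all triples (a,b,c) ∈ A³; |3A| = 26.
Step 5: Check 26 ≤ 109.7600? Yes ✓.

K = 14/5, Plünnecke-Ruzsa bound K³|A| ≈ 109.7600, |3A| = 26, inequality holds.


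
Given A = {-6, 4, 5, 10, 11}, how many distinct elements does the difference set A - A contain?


A - A = {a - a' : a, a' ∈ A}; |A| = 5.
Bounds: 2|A|-1 ≤ |A - A| ≤ |A|² - |A| + 1, i.e. 9 ≤ |A - A| ≤ 21.
Note: 0 ∈ A - A always (from a - a). The set is symmetric: if d ∈ A - A then -d ∈ A - A.
Enumerate nonzero differences d = a - a' with a > a' (then include -d):
Positive differences: {1, 5, 6, 7, 10, 11, 16, 17}
Full difference set: {0} ∪ (positive diffs) ∪ (negative diffs).
|A - A| = 1 + 2·8 = 17 (matches direct enumeration: 17).

|A - A| = 17


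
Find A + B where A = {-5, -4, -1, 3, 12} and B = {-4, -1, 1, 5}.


A + B = {a + b : a ∈ A, b ∈ B}.
Enumerate all |A|·|B| = 5·4 = 20 pairs (a, b) and collect distinct sums.
a = -5: -5+-4=-9, -5+-1=-6, -5+1=-4, -5+5=0
a = -4: -4+-4=-8, -4+-1=-5, -4+1=-3, -4+5=1
a = -1: -1+-4=-5, -1+-1=-2, -1+1=0, -1+5=4
a = 3: 3+-4=-1, 3+-1=2, 3+1=4, 3+5=8
a = 12: 12+-4=8, 12+-1=11, 12+1=13, 12+5=17
Collecting distinct sums: A + B = {-9, -8, -6, -5, -4, -3, -2, -1, 0, 1, 2, 4, 8, 11, 13, 17}
|A + B| = 16

A + B = {-9, -8, -6, -5, -4, -3, -2, -1, 0, 1, 2, 4, 8, 11, 13, 17}


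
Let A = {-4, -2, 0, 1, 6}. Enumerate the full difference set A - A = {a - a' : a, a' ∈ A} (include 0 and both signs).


A - A = {a - a' : a, a' ∈ A}.
Compute a - a' for each ordered pair (a, a'):
a = -4: -4--4=0, -4--2=-2, -4-0=-4, -4-1=-5, -4-6=-10
a = -2: -2--4=2, -2--2=0, -2-0=-2, -2-1=-3, -2-6=-8
a = 0: 0--4=4, 0--2=2, 0-0=0, 0-1=-1, 0-6=-6
a = 1: 1--4=5, 1--2=3, 1-0=1, 1-1=0, 1-6=-5
a = 6: 6--4=10, 6--2=8, 6-0=6, 6-1=5, 6-6=0
Collecting distinct values (and noting 0 appears from a-a):
A - A = {-10, -8, -6, -5, -4, -3, -2, -1, 0, 1, 2, 3, 4, 5, 6, 8, 10}
|A - A| = 17

A - A = {-10, -8, -6, -5, -4, -3, -2, -1, 0, 1, 2, 3, 4, 5, 6, 8, 10}


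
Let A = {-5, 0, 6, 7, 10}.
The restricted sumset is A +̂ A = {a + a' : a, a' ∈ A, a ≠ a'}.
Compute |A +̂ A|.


Restricted sumset: A +̂ A = {a + a' : a ∈ A, a' ∈ A, a ≠ a'}.
Equivalently, take A + A and drop any sum 2a that is achievable ONLY as a + a for a ∈ A (i.e. sums representable only with equal summands).
Enumerate pairs (a, a') with a < a' (symmetric, so each unordered pair gives one sum; this covers all a ≠ a'):
  -5 + 0 = -5
  -5 + 6 = 1
  -5 + 7 = 2
  -5 + 10 = 5
  0 + 6 = 6
  0 + 7 = 7
  0 + 10 = 10
  6 + 7 = 13
  6 + 10 = 16
  7 + 10 = 17
Collected distinct sums: {-5, 1, 2, 5, 6, 7, 10, 13, 16, 17}
|A +̂ A| = 10
(Reference bound: |A +̂ A| ≥ 2|A| - 3 for |A| ≥ 2, with |A| = 5 giving ≥ 7.)

|A +̂ A| = 10


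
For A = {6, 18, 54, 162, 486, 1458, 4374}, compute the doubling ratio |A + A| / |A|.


|A| = 7.
Compute A + A by enumerating all 49 pairs.
A + A = {12, 24, 36, 60, 72, 108, 168, 180, 216, 324, 492, 504, 540, 648, 972, 1464, 1476, 1512, 1620, 1944, 2916, 4380, 4392, 4428, 4536, 4860, 5832, 8748}, so |A + A| = 28.
K = |A + A| / |A| = 28/7 = 4/1 ≈ 4.0000.
Reference: AP of size 7 gives K = 13/7 ≈ 1.8571; a fully generic set of size 7 gives K ≈ 4.0000.

|A| = 7, |A + A| = 28, K = 28/7 = 4/1.


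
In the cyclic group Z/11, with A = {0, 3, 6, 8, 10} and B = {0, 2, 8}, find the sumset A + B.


Work in Z/11Z: reduce every sum a + b modulo 11.
Enumerate all 15 pairs:
a = 0: 0+0=0, 0+2=2, 0+8=8
a = 3: 3+0=3, 3+2=5, 3+8=0
a = 6: 6+0=6, 6+2=8, 6+8=3
a = 8: 8+0=8, 8+2=10, 8+8=5
a = 10: 10+0=10, 10+2=1, 10+8=7
Distinct residues collected: {0, 1, 2, 3, 5, 6, 7, 8, 10}
|A + B| = 9 (out of 11 total residues).

A + B = {0, 1, 2, 3, 5, 6, 7, 8, 10}
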